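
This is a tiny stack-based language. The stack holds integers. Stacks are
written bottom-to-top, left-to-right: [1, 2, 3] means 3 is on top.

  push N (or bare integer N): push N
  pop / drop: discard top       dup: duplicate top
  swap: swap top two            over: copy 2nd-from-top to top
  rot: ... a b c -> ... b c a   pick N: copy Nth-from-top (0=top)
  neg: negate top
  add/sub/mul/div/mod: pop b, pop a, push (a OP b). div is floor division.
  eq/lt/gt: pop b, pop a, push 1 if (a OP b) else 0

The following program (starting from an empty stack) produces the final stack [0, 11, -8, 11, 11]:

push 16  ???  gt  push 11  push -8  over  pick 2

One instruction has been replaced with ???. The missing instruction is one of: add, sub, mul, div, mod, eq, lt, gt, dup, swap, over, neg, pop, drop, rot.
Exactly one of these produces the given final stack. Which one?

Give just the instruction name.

Answer: dup

Derivation:
Stack before ???: [16]
Stack after ???:  [16, 16]
The instruction that transforms [16] -> [16, 16] is: dup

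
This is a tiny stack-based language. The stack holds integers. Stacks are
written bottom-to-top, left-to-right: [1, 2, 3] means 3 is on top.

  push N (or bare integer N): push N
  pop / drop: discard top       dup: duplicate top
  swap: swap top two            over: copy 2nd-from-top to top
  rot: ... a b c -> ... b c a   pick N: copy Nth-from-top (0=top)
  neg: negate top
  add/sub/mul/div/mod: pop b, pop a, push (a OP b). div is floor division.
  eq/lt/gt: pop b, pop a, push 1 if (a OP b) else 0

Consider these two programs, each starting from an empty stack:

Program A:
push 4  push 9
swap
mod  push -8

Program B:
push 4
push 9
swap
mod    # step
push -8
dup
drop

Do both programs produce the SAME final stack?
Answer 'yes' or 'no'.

Program A trace:
  After 'push 4': [4]
  After 'push 9': [4, 9]
  After 'swap': [9, 4]
  After 'mod': [1]
  After 'push -8': [1, -8]
Program A final stack: [1, -8]

Program B trace:
  After 'push 4': [4]
  After 'push 9': [4, 9]
  After 'swap': [9, 4]
  After 'mod': [1]
  After 'push -8': [1, -8]
  After 'dup': [1, -8, -8]
  After 'drop': [1, -8]
Program B final stack: [1, -8]
Same: yes

Answer: yes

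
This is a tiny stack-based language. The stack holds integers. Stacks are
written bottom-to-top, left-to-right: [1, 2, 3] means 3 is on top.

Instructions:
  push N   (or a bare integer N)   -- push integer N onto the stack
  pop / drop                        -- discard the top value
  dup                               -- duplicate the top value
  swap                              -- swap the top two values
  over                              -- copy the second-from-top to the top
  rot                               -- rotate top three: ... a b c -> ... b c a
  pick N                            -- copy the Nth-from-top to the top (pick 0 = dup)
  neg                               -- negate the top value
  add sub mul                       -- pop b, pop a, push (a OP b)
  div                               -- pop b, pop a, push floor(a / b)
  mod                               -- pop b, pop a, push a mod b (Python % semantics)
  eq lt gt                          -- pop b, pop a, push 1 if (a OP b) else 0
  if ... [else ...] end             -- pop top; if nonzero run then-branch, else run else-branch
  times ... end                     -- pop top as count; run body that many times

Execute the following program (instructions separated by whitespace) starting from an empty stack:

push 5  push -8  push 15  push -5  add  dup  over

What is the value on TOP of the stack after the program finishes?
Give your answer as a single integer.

Answer: 10

Derivation:
After 'push 5': [5]
After 'push -8': [5, -8]
After 'push 15': [5, -8, 15]
After 'push -5': [5, -8, 15, -5]
After 'add': [5, -8, 10]
After 'dup': [5, -8, 10, 10]
After 'over': [5, -8, 10, 10, 10]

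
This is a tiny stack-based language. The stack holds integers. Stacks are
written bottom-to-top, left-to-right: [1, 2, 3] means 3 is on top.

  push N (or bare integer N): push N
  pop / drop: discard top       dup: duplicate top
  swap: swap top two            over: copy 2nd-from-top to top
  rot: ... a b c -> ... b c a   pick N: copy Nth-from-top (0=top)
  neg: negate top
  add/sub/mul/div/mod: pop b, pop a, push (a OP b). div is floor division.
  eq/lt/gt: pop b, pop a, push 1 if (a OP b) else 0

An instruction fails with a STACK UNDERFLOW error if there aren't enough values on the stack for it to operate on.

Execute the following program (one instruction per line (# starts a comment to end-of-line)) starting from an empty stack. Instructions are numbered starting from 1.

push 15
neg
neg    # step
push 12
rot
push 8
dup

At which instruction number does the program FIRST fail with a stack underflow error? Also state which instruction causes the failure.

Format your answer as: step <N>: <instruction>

Step 1 ('push 15'): stack = [15], depth = 1
Step 2 ('neg'): stack = [-15], depth = 1
Step 3 ('neg'): stack = [15], depth = 1
Step 4 ('push 12'): stack = [15, 12], depth = 2
Step 5 ('rot'): needs 3 value(s) but depth is 2 — STACK UNDERFLOW

Answer: step 5: rot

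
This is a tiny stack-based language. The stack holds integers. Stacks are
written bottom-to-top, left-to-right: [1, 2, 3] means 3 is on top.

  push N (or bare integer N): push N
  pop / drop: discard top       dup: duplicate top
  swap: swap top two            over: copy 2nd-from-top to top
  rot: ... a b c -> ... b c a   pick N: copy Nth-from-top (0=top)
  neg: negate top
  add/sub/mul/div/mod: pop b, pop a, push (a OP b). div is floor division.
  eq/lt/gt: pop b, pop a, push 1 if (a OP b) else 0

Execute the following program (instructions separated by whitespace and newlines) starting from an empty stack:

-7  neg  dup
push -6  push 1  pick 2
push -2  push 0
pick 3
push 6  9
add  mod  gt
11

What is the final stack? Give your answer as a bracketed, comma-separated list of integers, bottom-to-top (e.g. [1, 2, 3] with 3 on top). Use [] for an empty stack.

Answer: [7, 7, -6, 1, 7, -2, 0, 11]

Derivation:
After 'push -7': [-7]
After 'neg': [7]
After 'dup': [7, 7]
After 'push -6': [7, 7, -6]
After 'push 1': [7, 7, -6, 1]
After 'pick 2': [7, 7, -6, 1, 7]
After 'push -2': [7, 7, -6, 1, 7, -2]
After 'push 0': [7, 7, -6, 1, 7, -2, 0]
After 'pick 3': [7, 7, -6, 1, 7, -2, 0, 1]
After 'push 6': [7, 7, -6, 1, 7, -2, 0, 1, 6]
After 'push 9': [7, 7, -6, 1, 7, -2, 0, 1, 6, 9]
After 'add': [7, 7, -6, 1, 7, -2, 0, 1, 15]
After 'mod': [7, 7, -6, 1, 7, -2, 0, 1]
After 'gt': [7, 7, -6, 1, 7, -2, 0]
After 'push 11': [7, 7, -6, 1, 7, -2, 0, 11]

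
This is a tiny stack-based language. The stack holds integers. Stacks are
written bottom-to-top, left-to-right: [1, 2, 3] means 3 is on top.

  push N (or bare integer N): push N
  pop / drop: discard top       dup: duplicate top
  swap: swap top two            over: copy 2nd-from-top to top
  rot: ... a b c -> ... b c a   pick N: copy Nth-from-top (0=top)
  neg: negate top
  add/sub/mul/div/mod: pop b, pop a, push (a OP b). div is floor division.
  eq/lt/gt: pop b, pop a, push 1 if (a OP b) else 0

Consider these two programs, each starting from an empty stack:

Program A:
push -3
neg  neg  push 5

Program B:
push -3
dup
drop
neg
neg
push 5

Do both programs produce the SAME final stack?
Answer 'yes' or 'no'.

Answer: yes

Derivation:
Program A trace:
  After 'push -3': [-3]
  After 'neg': [3]
  After 'neg': [-3]
  After 'push 5': [-3, 5]
Program A final stack: [-3, 5]

Program B trace:
  After 'push -3': [-3]
  After 'dup': [-3, -3]
  After 'drop': [-3]
  After 'neg': [3]
  After 'neg': [-3]
  After 'push 5': [-3, 5]
Program B final stack: [-3, 5]
Same: yes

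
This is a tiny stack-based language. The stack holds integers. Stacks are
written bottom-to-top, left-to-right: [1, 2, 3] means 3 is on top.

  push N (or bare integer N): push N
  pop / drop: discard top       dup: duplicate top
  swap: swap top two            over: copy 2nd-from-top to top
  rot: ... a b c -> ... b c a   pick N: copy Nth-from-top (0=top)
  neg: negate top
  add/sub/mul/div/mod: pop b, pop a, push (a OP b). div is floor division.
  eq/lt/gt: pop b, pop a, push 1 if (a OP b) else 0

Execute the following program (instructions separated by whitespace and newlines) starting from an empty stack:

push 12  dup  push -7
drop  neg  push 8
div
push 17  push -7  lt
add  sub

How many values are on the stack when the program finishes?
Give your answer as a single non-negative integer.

After 'push 12': stack = [12] (depth 1)
After 'dup': stack = [12, 12] (depth 2)
After 'push -7': stack = [12, 12, -7] (depth 3)
After 'drop': stack = [12, 12] (depth 2)
After 'neg': stack = [12, -12] (depth 2)
After 'push 8': stack = [12, -12, 8] (depth 3)
After 'div': stack = [12, -2] (depth 2)
After 'push 17': stack = [12, -2, 17] (depth 3)
After 'push -7': stack = [12, -2, 17, -7] (depth 4)
After 'lt': stack = [12, -2, 0] (depth 3)
After 'add': stack = [12, -2] (depth 2)
After 'sub': stack = [14] (depth 1)

Answer: 1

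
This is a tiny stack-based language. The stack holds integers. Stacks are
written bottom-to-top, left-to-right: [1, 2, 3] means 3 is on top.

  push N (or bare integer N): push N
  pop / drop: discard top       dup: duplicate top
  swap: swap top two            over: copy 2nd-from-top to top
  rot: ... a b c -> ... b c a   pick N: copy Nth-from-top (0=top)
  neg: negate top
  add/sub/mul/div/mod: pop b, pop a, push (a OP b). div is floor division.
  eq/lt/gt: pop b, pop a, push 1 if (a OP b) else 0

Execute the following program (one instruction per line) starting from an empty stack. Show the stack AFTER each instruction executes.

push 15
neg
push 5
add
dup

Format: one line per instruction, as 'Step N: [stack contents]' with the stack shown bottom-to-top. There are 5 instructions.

Step 1: [15]
Step 2: [-15]
Step 3: [-15, 5]
Step 4: [-10]
Step 5: [-10, -10]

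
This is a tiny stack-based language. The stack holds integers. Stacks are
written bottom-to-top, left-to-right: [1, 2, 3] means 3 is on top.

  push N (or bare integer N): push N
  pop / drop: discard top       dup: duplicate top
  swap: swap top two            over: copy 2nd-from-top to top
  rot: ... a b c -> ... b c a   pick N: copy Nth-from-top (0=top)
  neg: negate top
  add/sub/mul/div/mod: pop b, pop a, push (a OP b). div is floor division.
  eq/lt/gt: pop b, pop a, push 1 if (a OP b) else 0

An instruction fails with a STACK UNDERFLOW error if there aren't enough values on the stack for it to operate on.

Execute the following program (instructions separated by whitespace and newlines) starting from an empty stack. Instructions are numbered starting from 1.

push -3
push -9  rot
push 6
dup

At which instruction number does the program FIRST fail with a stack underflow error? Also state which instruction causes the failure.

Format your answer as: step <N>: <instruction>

Step 1 ('push -3'): stack = [-3], depth = 1
Step 2 ('push -9'): stack = [-3, -9], depth = 2
Step 3 ('rot'): needs 3 value(s) but depth is 2 — STACK UNDERFLOW

Answer: step 3: rot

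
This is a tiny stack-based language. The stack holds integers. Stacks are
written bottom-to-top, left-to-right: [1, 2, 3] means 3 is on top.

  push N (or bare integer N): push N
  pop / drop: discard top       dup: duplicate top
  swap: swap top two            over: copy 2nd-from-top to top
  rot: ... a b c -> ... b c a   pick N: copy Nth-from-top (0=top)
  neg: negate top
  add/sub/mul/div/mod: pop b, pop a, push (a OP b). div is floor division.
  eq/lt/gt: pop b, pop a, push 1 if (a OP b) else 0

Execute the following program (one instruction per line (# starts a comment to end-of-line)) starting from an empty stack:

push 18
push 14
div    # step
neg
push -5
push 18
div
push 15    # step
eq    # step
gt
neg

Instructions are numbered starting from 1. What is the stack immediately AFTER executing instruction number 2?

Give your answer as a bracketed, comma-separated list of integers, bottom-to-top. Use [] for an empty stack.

Answer: [18, 14]

Derivation:
Step 1 ('push 18'): [18]
Step 2 ('push 14'): [18, 14]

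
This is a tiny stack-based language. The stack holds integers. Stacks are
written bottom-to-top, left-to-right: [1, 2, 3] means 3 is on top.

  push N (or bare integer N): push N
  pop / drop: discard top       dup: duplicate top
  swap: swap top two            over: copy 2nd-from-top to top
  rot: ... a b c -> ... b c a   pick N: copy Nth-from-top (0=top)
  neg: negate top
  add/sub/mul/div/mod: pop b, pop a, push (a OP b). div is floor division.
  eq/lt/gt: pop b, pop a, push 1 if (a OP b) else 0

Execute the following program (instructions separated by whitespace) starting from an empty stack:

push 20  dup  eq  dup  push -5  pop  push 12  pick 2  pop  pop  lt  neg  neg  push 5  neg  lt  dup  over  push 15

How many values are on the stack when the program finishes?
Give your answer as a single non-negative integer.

Answer: 4

Derivation:
After 'push 20': stack = [20] (depth 1)
After 'dup': stack = [20, 20] (depth 2)
After 'eq': stack = [1] (depth 1)
After 'dup': stack = [1, 1] (depth 2)
After 'push -5': stack = [1, 1, -5] (depth 3)
After 'pop': stack = [1, 1] (depth 2)
After 'push 12': stack = [1, 1, 12] (depth 3)
After 'pick 2': stack = [1, 1, 12, 1] (depth 4)
After 'pop': stack = [1, 1, 12] (depth 3)
After 'pop': stack = [1, 1] (depth 2)
After 'lt': stack = [0] (depth 1)
After 'neg': stack = [0] (depth 1)
After 'neg': stack = [0] (depth 1)
After 'push 5': stack = [0, 5] (depth 2)
After 'neg': stack = [0, -5] (depth 2)
After 'lt': stack = [0] (depth 1)
After 'dup': stack = [0, 0] (depth 2)
After 'over': stack = [0, 0, 0] (depth 3)
After 'push 15': stack = [0, 0, 0, 15] (depth 4)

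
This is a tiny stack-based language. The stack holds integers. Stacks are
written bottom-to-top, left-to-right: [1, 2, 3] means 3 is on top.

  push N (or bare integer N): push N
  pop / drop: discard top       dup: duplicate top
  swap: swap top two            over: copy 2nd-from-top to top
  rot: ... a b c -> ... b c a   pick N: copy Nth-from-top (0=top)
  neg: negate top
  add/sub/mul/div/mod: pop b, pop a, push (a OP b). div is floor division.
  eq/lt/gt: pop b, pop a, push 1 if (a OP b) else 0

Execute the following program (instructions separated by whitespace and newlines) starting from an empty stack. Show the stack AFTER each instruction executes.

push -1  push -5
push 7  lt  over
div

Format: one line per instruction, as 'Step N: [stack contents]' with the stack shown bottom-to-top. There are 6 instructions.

Step 1: [-1]
Step 2: [-1, -5]
Step 3: [-1, -5, 7]
Step 4: [-1, 1]
Step 5: [-1, 1, -1]
Step 6: [-1, -1]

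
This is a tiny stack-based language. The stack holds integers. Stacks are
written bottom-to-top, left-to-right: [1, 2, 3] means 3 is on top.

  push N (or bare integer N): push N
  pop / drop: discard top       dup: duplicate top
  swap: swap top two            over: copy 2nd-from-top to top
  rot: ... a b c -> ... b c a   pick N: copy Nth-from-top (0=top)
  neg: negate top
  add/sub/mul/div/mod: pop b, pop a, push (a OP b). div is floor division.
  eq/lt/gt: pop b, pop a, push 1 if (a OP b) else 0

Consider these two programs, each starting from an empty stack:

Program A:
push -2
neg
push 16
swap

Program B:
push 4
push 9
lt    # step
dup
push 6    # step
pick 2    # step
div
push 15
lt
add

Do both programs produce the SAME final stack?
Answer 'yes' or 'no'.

Program A trace:
  After 'push -2': [-2]
  After 'neg': [2]
  After 'push 16': [2, 16]
  After 'swap': [16, 2]
Program A final stack: [16, 2]

Program B trace:
  After 'push 4': [4]
  After 'push 9': [4, 9]
  After 'lt': [1]
  After 'dup': [1, 1]
  After 'push 6': [1, 1, 6]
  After 'pick 2': [1, 1, 6, 1]
  After 'div': [1, 1, 6]
  After 'push 15': [1, 1, 6, 15]
  After 'lt': [1, 1, 1]
  After 'add': [1, 2]
Program B final stack: [1, 2]
Same: no

Answer: no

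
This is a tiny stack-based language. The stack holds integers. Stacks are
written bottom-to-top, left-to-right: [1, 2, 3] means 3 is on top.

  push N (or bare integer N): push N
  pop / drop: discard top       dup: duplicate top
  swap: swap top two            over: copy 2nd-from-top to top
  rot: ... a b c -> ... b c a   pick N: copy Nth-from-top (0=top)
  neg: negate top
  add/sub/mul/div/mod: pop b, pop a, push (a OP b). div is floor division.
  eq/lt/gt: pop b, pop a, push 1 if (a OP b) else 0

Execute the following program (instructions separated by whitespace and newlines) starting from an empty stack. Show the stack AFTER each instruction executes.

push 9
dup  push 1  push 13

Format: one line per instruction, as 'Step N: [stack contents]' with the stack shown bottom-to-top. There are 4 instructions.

Step 1: [9]
Step 2: [9, 9]
Step 3: [9, 9, 1]
Step 4: [9, 9, 1, 13]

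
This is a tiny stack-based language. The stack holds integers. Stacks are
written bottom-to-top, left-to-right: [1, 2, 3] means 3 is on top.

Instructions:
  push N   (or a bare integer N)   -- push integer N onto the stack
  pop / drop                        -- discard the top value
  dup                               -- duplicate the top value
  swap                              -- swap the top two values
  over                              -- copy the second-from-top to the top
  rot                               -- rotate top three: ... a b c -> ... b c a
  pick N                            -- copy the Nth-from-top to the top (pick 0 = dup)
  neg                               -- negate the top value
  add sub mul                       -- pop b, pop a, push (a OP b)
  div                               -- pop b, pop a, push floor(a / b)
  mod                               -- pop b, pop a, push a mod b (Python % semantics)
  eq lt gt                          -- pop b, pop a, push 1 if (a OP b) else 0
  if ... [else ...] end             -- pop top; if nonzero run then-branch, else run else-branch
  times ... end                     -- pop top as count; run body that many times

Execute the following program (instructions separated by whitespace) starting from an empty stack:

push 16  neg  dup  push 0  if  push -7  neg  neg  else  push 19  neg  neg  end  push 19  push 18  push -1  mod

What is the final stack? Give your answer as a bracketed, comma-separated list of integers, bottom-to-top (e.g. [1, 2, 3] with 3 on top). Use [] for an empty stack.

Answer: [-16, -16, 19, 19, 0]

Derivation:
After 'push 16': [16]
After 'neg': [-16]
After 'dup': [-16, -16]
After 'push 0': [-16, -16, 0]
After 'if': [-16, -16]
After 'push 19': [-16, -16, 19]
After 'neg': [-16, -16, -19]
After 'neg': [-16, -16, 19]
After 'push 19': [-16, -16, 19, 19]
After 'push 18': [-16, -16, 19, 19, 18]
After 'push -1': [-16, -16, 19, 19, 18, -1]
After 'mod': [-16, -16, 19, 19, 0]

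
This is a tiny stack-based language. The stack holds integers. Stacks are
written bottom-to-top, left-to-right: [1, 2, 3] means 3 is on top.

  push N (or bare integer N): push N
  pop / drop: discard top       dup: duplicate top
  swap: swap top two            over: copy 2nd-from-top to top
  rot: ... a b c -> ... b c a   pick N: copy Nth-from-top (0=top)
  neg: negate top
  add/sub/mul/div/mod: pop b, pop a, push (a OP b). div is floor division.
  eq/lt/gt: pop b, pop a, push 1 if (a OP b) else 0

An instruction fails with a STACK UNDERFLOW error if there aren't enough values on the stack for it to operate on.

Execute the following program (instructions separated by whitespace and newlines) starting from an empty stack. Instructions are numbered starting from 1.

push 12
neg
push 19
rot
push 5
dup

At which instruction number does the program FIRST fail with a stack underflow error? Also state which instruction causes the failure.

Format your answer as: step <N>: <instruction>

Answer: step 4: rot

Derivation:
Step 1 ('push 12'): stack = [12], depth = 1
Step 2 ('neg'): stack = [-12], depth = 1
Step 3 ('push 19'): stack = [-12, 19], depth = 2
Step 4 ('rot'): needs 3 value(s) but depth is 2 — STACK UNDERFLOW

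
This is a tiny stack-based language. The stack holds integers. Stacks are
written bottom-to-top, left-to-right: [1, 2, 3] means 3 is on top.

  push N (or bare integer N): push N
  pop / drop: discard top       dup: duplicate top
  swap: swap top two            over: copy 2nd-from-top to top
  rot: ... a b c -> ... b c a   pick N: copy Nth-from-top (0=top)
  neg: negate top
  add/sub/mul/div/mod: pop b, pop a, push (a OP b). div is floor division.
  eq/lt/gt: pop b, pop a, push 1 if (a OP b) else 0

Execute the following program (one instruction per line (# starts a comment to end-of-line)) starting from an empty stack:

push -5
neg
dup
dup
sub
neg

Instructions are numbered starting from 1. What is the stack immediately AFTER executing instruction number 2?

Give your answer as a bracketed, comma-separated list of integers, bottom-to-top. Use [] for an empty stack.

Step 1 ('push -5'): [-5]
Step 2 ('neg'): [5]

Answer: [5]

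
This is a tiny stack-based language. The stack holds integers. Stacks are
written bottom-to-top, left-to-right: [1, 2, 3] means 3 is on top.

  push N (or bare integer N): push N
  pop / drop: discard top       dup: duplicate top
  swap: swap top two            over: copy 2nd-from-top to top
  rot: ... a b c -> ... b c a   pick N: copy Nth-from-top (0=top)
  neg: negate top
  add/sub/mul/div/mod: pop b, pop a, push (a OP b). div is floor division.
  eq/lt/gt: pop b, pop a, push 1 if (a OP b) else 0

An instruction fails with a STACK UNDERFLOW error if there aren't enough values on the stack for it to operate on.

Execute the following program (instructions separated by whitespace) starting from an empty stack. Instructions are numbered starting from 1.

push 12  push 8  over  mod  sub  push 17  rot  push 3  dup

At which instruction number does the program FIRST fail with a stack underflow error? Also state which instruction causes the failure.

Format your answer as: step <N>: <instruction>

Answer: step 7: rot

Derivation:
Step 1 ('push 12'): stack = [12], depth = 1
Step 2 ('push 8'): stack = [12, 8], depth = 2
Step 3 ('over'): stack = [12, 8, 12], depth = 3
Step 4 ('mod'): stack = [12, 8], depth = 2
Step 5 ('sub'): stack = [4], depth = 1
Step 6 ('push 17'): stack = [4, 17], depth = 2
Step 7 ('rot'): needs 3 value(s) but depth is 2 — STACK UNDERFLOW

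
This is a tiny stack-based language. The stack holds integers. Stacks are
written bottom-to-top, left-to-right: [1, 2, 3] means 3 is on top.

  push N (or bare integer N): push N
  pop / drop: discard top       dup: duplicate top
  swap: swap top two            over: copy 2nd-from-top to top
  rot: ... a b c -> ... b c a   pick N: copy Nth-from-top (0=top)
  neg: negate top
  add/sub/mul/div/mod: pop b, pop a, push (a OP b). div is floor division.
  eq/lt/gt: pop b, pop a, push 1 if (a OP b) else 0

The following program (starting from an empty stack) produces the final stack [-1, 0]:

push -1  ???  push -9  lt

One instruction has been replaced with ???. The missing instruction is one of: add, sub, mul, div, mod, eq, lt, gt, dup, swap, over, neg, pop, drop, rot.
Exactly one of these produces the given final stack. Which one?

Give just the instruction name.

Stack before ???: [-1]
Stack after ???:  [-1, -1]
The instruction that transforms [-1] -> [-1, -1] is: dup

Answer: dup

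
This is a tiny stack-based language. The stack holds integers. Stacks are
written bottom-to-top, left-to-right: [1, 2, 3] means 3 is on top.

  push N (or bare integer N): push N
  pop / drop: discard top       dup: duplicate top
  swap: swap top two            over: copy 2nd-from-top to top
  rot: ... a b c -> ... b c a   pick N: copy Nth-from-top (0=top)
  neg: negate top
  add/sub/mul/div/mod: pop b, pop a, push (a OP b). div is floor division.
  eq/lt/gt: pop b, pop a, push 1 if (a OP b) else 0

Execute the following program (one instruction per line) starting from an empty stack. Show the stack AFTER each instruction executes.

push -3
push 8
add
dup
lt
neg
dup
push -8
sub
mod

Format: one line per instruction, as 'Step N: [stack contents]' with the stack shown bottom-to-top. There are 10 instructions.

Step 1: [-3]
Step 2: [-3, 8]
Step 3: [5]
Step 4: [5, 5]
Step 5: [0]
Step 6: [0]
Step 7: [0, 0]
Step 8: [0, 0, -8]
Step 9: [0, 8]
Step 10: [0]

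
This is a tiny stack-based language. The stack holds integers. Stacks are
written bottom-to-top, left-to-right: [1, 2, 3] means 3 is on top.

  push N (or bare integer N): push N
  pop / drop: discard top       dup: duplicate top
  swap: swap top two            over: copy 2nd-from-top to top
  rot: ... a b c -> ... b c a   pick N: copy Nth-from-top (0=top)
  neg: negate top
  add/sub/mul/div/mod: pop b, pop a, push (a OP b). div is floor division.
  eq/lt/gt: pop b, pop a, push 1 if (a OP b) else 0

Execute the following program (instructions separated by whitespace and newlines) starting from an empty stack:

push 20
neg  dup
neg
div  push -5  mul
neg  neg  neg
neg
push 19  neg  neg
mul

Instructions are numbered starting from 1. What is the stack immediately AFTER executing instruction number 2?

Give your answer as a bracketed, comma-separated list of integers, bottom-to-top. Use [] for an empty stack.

Step 1 ('push 20'): [20]
Step 2 ('neg'): [-20]

Answer: [-20]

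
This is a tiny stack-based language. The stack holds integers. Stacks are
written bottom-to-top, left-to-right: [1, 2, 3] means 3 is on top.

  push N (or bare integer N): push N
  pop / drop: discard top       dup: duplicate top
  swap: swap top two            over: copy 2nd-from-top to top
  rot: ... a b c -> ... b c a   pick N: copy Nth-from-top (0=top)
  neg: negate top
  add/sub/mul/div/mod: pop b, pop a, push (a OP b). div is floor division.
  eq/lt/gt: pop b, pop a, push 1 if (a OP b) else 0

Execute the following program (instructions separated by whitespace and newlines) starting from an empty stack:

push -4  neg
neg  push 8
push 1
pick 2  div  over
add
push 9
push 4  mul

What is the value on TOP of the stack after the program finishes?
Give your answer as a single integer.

Answer: 36

Derivation:
After 'push -4': [-4]
After 'neg': [4]
After 'neg': [-4]
After 'push 8': [-4, 8]
After 'push 1': [-4, 8, 1]
After 'pick 2': [-4, 8, 1, -4]
After 'div': [-4, 8, -1]
After 'over': [-4, 8, -1, 8]
After 'add': [-4, 8, 7]
After 'push 9': [-4, 8, 7, 9]
After 'push 4': [-4, 8, 7, 9, 4]
After 'mul': [-4, 8, 7, 36]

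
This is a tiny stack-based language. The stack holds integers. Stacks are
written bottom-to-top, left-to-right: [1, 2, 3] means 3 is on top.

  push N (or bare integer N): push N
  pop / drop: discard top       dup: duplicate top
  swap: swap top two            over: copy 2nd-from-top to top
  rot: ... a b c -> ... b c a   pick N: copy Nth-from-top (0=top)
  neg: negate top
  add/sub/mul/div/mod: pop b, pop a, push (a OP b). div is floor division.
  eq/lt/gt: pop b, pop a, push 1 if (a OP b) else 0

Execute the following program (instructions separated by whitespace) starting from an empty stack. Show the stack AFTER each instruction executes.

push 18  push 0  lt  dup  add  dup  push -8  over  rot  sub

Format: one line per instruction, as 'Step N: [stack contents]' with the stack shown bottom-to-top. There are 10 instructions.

Step 1: [18]
Step 2: [18, 0]
Step 3: [0]
Step 4: [0, 0]
Step 5: [0]
Step 6: [0, 0]
Step 7: [0, 0, -8]
Step 8: [0, 0, -8, 0]
Step 9: [0, -8, 0, 0]
Step 10: [0, -8, 0]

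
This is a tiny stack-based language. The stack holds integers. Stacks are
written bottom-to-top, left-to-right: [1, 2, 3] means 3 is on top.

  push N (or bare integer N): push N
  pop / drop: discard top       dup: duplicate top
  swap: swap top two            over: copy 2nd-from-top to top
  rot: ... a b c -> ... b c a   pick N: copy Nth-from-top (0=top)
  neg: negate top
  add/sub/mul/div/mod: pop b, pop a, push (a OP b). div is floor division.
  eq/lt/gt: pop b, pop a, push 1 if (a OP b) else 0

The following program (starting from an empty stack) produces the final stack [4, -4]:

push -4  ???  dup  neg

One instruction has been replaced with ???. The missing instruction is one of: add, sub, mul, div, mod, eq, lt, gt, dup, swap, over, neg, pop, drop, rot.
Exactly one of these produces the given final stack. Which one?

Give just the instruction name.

Answer: neg

Derivation:
Stack before ???: [-4]
Stack after ???:  [4]
The instruction that transforms [-4] -> [4] is: neg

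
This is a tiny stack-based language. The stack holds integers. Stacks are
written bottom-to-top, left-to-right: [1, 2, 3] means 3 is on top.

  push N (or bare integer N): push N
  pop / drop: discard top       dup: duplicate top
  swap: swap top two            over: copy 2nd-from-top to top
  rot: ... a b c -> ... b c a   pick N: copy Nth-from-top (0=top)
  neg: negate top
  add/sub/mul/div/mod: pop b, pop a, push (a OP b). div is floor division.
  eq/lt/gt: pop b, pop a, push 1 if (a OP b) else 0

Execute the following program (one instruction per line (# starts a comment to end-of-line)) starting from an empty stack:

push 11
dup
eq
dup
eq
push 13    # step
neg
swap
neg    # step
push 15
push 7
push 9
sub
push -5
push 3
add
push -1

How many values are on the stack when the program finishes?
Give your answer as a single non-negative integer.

After 'push 11': stack = [11] (depth 1)
After 'dup': stack = [11, 11] (depth 2)
After 'eq': stack = [1] (depth 1)
After 'dup': stack = [1, 1] (depth 2)
After 'eq': stack = [1] (depth 1)
After 'push 13': stack = [1, 13] (depth 2)
After 'neg': stack = [1, -13] (depth 2)
After 'swap': stack = [-13, 1] (depth 2)
After 'neg': stack = [-13, -1] (depth 2)
After 'push 15': stack = [-13, -1, 15] (depth 3)
After 'push 7': stack = [-13, -1, 15, 7] (depth 4)
After 'push 9': stack = [-13, -1, 15, 7, 9] (depth 5)
After 'sub': stack = [-13, -1, 15, -2] (depth 4)
After 'push -5': stack = [-13, -1, 15, -2, -5] (depth 5)
After 'push 3': stack = [-13, -1, 15, -2, -5, 3] (depth 6)
After 'add': stack = [-13, -1, 15, -2, -2] (depth 5)
After 'push -1': stack = [-13, -1, 15, -2, -2, -1] (depth 6)

Answer: 6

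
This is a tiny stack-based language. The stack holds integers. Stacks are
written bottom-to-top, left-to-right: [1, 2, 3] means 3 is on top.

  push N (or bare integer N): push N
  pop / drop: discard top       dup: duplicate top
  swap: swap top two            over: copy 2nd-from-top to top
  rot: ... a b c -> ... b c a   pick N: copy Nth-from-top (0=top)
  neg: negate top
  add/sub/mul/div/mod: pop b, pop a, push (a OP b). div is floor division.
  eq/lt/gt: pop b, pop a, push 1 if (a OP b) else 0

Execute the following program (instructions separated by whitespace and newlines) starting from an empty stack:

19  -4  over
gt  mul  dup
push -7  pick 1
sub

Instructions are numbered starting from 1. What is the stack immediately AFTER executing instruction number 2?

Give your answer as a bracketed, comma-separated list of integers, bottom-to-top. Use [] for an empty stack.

Step 1 ('19'): [19]
Step 2 ('-4'): [19, -4]

Answer: [19, -4]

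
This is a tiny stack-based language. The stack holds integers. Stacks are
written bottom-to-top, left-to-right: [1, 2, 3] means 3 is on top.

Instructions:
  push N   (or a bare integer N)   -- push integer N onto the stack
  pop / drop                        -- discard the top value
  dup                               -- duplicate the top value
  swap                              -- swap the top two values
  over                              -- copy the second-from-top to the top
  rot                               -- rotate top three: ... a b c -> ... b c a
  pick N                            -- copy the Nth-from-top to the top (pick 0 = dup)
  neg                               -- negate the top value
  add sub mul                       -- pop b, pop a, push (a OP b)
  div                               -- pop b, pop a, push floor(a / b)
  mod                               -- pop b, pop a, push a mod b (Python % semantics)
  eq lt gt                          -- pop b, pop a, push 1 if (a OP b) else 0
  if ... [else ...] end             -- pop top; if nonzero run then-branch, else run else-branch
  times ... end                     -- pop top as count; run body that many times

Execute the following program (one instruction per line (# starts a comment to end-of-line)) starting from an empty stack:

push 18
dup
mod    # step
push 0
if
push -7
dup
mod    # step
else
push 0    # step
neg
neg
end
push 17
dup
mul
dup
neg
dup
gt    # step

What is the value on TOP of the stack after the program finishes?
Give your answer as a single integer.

Answer: 0

Derivation:
After 'push 18': [18]
After 'dup': [18, 18]
After 'mod': [0]
After 'push 0': [0, 0]
After 'if': [0]
After 'push 0': [0, 0]
After 'neg': [0, 0]
After 'neg': [0, 0]
After 'push 17': [0, 0, 17]
After 'dup': [0, 0, 17, 17]
After 'mul': [0, 0, 289]
After 'dup': [0, 0, 289, 289]
After 'neg': [0, 0, 289, -289]
After 'dup': [0, 0, 289, -289, -289]
After 'gt': [0, 0, 289, 0]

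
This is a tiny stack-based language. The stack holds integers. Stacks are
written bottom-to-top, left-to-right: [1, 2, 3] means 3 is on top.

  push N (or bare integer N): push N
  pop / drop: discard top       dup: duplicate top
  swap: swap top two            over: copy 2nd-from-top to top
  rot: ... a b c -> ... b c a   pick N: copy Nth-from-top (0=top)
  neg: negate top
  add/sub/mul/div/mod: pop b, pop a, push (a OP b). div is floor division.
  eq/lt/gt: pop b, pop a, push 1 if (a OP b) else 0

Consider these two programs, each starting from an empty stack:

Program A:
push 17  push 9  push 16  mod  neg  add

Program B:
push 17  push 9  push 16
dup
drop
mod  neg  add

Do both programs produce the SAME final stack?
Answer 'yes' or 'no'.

Answer: yes

Derivation:
Program A trace:
  After 'push 17': [17]
  After 'push 9': [17, 9]
  After 'push 16': [17, 9, 16]
  After 'mod': [17, 9]
  After 'neg': [17, -9]
  After 'add': [8]
Program A final stack: [8]

Program B trace:
  After 'push 17': [17]
  After 'push 9': [17, 9]
  After 'push 16': [17, 9, 16]
  After 'dup': [17, 9, 16, 16]
  After 'drop': [17, 9, 16]
  After 'mod': [17, 9]
  After 'neg': [17, -9]
  After 'add': [8]
Program B final stack: [8]
Same: yes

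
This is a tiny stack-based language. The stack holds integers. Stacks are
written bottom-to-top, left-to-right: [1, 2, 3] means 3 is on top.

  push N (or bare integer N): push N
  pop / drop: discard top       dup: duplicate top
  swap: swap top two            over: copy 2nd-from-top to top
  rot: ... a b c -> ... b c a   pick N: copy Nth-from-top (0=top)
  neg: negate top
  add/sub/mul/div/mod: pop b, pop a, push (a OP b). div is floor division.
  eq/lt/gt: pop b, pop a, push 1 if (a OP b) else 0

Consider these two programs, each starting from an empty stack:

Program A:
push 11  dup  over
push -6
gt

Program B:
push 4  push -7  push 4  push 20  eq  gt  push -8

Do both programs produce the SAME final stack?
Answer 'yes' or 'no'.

Answer: no

Derivation:
Program A trace:
  After 'push 11': [11]
  After 'dup': [11, 11]
  After 'over': [11, 11, 11]
  After 'push -6': [11, 11, 11, -6]
  After 'gt': [11, 11, 1]
Program A final stack: [11, 11, 1]

Program B trace:
  After 'push 4': [4]
  After 'push -7': [4, -7]
  After 'push 4': [4, -7, 4]
  After 'push 20': [4, -7, 4, 20]
  After 'eq': [4, -7, 0]
  After 'gt': [4, 0]
  After 'push -8': [4, 0, -8]
Program B final stack: [4, 0, -8]
Same: no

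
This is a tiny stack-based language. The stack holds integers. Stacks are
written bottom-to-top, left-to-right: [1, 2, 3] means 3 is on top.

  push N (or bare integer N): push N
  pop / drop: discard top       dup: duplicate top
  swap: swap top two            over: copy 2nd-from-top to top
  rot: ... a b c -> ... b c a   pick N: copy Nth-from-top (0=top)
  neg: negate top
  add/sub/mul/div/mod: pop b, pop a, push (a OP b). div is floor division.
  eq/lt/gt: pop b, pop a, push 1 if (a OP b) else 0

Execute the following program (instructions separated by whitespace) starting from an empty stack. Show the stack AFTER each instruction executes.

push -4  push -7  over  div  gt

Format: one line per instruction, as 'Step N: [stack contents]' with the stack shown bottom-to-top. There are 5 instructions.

Step 1: [-4]
Step 2: [-4, -7]
Step 3: [-4, -7, -4]
Step 4: [-4, 1]
Step 5: [0]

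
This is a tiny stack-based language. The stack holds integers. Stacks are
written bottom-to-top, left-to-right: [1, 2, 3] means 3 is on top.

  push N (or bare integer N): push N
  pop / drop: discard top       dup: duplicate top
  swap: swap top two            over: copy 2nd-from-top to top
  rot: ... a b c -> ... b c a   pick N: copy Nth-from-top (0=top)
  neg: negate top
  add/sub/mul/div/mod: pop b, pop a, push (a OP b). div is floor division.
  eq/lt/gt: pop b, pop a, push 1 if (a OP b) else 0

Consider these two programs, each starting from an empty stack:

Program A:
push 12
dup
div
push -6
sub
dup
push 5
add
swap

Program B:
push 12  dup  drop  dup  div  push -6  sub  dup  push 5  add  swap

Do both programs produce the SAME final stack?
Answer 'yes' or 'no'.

Program A trace:
  After 'push 12': [12]
  After 'dup': [12, 12]
  After 'div': [1]
  After 'push -6': [1, -6]
  After 'sub': [7]
  After 'dup': [7, 7]
  After 'push 5': [7, 7, 5]
  After 'add': [7, 12]
  After 'swap': [12, 7]
Program A final stack: [12, 7]

Program B trace:
  After 'push 12': [12]
  After 'dup': [12, 12]
  After 'drop': [12]
  After 'dup': [12, 12]
  After 'div': [1]
  After 'push -6': [1, -6]
  After 'sub': [7]
  After 'dup': [7, 7]
  After 'push 5': [7, 7, 5]
  After 'add': [7, 12]
  After 'swap': [12, 7]
Program B final stack: [12, 7]
Same: yes

Answer: yes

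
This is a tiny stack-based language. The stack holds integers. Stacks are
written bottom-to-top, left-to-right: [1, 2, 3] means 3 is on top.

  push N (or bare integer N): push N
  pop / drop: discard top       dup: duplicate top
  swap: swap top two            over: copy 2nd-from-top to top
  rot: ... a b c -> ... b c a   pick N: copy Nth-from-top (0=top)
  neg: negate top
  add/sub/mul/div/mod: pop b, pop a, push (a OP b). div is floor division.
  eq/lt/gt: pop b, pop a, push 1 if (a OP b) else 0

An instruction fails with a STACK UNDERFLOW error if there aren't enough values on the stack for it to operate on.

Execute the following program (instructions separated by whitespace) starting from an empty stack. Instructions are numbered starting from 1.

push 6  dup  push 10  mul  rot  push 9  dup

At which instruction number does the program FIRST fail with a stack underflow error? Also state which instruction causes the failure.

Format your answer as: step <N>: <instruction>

Answer: step 5: rot

Derivation:
Step 1 ('push 6'): stack = [6], depth = 1
Step 2 ('dup'): stack = [6, 6], depth = 2
Step 3 ('push 10'): stack = [6, 6, 10], depth = 3
Step 4 ('mul'): stack = [6, 60], depth = 2
Step 5 ('rot'): needs 3 value(s) but depth is 2 — STACK UNDERFLOW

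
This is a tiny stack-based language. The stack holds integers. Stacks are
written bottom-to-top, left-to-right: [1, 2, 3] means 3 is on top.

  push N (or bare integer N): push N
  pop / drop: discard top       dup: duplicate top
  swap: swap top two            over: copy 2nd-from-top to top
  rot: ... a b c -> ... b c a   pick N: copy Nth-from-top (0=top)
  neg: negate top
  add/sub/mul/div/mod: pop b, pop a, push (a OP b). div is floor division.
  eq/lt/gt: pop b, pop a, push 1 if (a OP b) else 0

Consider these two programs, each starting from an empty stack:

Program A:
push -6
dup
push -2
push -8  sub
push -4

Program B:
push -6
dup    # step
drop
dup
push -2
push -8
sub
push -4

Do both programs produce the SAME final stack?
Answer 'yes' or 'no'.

Program A trace:
  After 'push -6': [-6]
  After 'dup': [-6, -6]
  After 'push -2': [-6, -6, -2]
  After 'push -8': [-6, -6, -2, -8]
  After 'sub': [-6, -6, 6]
  After 'push -4': [-6, -6, 6, -4]
Program A final stack: [-6, -6, 6, -4]

Program B trace:
  After 'push -6': [-6]
  After 'dup': [-6, -6]
  After 'drop': [-6]
  After 'dup': [-6, -6]
  After 'push -2': [-6, -6, -2]
  After 'push -8': [-6, -6, -2, -8]
  After 'sub': [-6, -6, 6]
  After 'push -4': [-6, -6, 6, -4]
Program B final stack: [-6, -6, 6, -4]
Same: yes

Answer: yes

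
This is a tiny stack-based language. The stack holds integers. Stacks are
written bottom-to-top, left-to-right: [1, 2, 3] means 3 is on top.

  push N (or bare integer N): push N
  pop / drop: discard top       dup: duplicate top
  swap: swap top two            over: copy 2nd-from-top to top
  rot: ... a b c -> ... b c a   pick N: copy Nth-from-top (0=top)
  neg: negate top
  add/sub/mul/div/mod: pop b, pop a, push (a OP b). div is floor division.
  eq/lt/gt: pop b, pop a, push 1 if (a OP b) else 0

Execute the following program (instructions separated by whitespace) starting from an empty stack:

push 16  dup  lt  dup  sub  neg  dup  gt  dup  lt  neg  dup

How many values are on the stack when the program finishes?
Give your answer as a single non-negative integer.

Answer: 2

Derivation:
After 'push 16': stack = [16] (depth 1)
After 'dup': stack = [16, 16] (depth 2)
After 'lt': stack = [0] (depth 1)
After 'dup': stack = [0, 0] (depth 2)
After 'sub': stack = [0] (depth 1)
After 'neg': stack = [0] (depth 1)
After 'dup': stack = [0, 0] (depth 2)
After 'gt': stack = [0] (depth 1)
After 'dup': stack = [0, 0] (depth 2)
After 'lt': stack = [0] (depth 1)
After 'neg': stack = [0] (depth 1)
After 'dup': stack = [0, 0] (depth 2)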